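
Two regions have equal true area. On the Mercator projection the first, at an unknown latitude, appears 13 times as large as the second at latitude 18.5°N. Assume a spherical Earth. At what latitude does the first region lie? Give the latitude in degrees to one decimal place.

74.8°

On Mercator, (apparent₁)/(apparent₂) = sec²φ₁ / sec²φ₂ when true areas are equal.
cos²φ₂ / cos²φ₁ = 13  ⇒  cos φ₁ = cos 18.5° / √13 = 0.9483/3.606 = 0.2630.
φ₁ = arccos(0.2630) ≈ 74.8°.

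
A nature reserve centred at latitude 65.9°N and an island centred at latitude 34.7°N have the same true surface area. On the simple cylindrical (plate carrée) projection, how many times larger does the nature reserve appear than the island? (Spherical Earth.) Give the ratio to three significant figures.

Plate carrée maps x = Rλ, y = Rφ. The meridian scale is h = 1 and the parallel scale is k = 1/cos φ = sec φ.
Areal scale at 65.9°: h·k = 1.000 × 2.449 = 2.449.
Areal scale at 34.7°: h·k = 1.000 × 1.216 = 1.216.
Ratio = 2.449/1.216 ≈ 2.01.

2.01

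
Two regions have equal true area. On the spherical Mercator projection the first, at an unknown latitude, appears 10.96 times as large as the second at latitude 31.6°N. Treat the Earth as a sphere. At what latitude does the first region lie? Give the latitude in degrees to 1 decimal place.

75.1°

On Mercator, (apparent₁)/(apparent₂) = sec²φ₁ / sec²φ₂ when true areas are equal.
cos²φ₂ / cos²φ₁ = 10.96  ⇒  cos φ₁ = cos 31.6° / √10.96 = 0.8517/3.311 = 0.2573.
φ₁ = arccos(0.2573) ≈ 75.1°.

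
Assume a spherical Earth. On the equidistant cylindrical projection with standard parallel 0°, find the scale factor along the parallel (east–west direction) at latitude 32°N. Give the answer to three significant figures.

1.18

In the plate carrée (x = Rλ, y = Rφ), meridians are true-scale (h = 1) and parallels are stretched by k = sec φ.
k = 1/cos 32° = 1/0.8480 = 1.179.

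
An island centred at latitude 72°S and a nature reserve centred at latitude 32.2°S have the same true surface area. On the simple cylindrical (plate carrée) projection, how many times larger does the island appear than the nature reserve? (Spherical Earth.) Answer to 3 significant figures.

In the plate carrée (x = Rλ, y = Rφ), meridians are true-scale (h = 1) and parallels are stretched by k = sec φ.
Areal scale at 72°: h·k = 1.000 × 3.236 = 3.236.
Areal scale at 32.2°: h·k = 1.000 × 1.182 = 1.182.
Ratio = 3.236/1.182 ≈ 2.74.

2.74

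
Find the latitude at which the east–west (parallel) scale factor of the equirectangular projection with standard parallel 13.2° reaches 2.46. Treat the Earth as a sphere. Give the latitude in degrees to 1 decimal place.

With standard parallel φ₀ = 13.2°, the equirectangular projection gives x = Rλ cos φ₀, y = Rφ, so h = 1 and k = cos 13.2° / cos φ.
k = cos φ₀ / cos φ = 2.46  ⇒  cos φ = cos 13.2° / 2.46 = 0.3958.
φ = arccos(0.3958) ≈ 66.7°.

66.7°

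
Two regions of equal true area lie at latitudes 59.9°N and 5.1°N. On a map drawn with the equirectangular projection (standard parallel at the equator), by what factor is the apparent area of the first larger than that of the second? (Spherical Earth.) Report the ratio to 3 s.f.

1.99

For the equirectangular projection with φ₀ = 0 (plate carrée), h = 1 along meridians and k = sec φ along parallels.
Areal scale at 59.9°: h·k = 1.000 × 1.994 = 1.994.
Areal scale at 5.1°: h·k = 1.000 × 1.004 = 1.004.
Ratio = 1.994/1.004 ≈ 1.99.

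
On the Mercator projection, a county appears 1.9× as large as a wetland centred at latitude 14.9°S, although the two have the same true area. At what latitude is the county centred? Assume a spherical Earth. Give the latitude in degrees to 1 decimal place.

45.5°

For equal true areas on Mercator, apparent areas scale as sec²φ, so the ratio is cos²φ₂ / cos²φ₁.
cos²φ₂ / cos²φ₁ = 1.9  ⇒  cos φ₁ = cos 14.9° / √1.9 = 0.9664/1.378 = 0.7011.
φ₁ = arccos(0.7011) ≈ 45.5°.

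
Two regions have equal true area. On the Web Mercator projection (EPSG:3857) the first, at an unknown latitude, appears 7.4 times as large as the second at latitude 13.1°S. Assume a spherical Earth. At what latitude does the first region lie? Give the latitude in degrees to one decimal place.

69.0°

Mercator areal scale is sec²φ, so apparent-area ratio = sec²φ₁ / sec²φ₂ = cos²φ₂ / cos²φ₁.
cos²φ₂ / cos²φ₁ = 7.4  ⇒  cos φ₁ = cos 13.1° / √7.4 = 0.9740/2.720 = 0.3580.
φ₁ = arccos(0.3580) ≈ 69.0°.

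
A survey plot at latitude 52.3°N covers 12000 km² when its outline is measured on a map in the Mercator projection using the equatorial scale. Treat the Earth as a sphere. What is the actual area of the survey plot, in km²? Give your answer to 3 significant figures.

For Mercator, h = k = sec φ (a conformal cylindrical projection has a single point scale, 1/cos φ).
Areal scale = k² = sec²φ = 1/cos²(52.3°) = 1/0.6115² = 2.674.
True area = apparent / (areal scale) = 12000 / 2.674 ≈ 4490 km².

4490 km²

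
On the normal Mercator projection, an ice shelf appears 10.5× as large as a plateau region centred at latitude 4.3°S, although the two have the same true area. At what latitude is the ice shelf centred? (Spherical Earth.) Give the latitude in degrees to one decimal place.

72.1°

Mercator areal scale is sec²φ, so apparent-area ratio = sec²φ₁ / sec²φ₂ = cos²φ₂ / cos²φ₁.
cos²φ₂ / cos²φ₁ = 10.5  ⇒  cos φ₁ = cos 4.3° / √10.5 = 0.9972/3.240 = 0.3077.
φ₁ = arccos(0.3077) ≈ 72.1°.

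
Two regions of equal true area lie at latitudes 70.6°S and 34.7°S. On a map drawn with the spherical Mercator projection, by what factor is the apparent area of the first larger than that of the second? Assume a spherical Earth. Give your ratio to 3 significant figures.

Mercator areal scale is sec²φ.
At 70.6°: sec²(70.6°) = 1/0.3322² = 9.064.
At 34.7°: sec²(34.7°) = 1/0.8221² = 1.479.
Ratio = 9.064/1.479 = cos²(34.7°)/cos²(70.6°) ≈ 6.13.

6.13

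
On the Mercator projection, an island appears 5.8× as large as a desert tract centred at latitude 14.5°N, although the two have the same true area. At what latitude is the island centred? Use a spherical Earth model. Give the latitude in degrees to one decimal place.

66.3°

For equal true areas on Mercator, apparent areas scale as sec²φ, so the ratio is cos²φ₂ / cos²φ₁.
cos²φ₂ / cos²φ₁ = 5.8  ⇒  cos φ₁ = cos 14.5° / √5.8 = 0.9681/2.408 = 0.4020.
φ₁ = arccos(0.4020) ≈ 66.3°.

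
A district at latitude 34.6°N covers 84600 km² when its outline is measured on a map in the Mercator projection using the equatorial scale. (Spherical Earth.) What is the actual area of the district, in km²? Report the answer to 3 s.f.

57300 km²

For Mercator, h = k = sec φ (a conformal cylindrical projection has a single point scale, 1/cos φ).
Areal scale = k² = sec²φ = 1/cos²(34.6°) = 1/0.8231² = 1.476.
True area = apparent / (areal scale) = 84600 / 1.476 ≈ 57300 km².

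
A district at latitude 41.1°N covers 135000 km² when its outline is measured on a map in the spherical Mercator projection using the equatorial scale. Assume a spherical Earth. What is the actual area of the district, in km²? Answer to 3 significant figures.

The Mercator projection is conformal; its linear scale factor is the same in every direction and equals sec φ = 1/cos φ.
Areal scale = k² = sec²φ = 1/cos²(41.1°) = 1/0.7536² = 1.761.
True area = apparent / (areal scale) = 135000 / 1.761 ≈ 76700 km².

76700 km²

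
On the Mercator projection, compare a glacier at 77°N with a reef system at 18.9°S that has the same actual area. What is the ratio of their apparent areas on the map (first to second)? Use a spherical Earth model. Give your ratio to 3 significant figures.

17.7

Mercator areal scale is sec²φ.
At 77°: sec²(77°) = 1/0.2250² = 19.76.
At 18.9°: sec²(18.9°) = 1/0.9461² = 1.117.
Ratio = 19.76/1.117 = cos²(18.9°)/cos²(77°) ≈ 17.7.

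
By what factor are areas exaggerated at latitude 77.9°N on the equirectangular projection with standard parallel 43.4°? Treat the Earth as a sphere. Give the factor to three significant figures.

The equidistant cylindrical projection with φ₀ = 43.4° has h = 1 (meridians true) and k = cos φ₀ / cos φ along parallels.
Areal scale = h·k = 1 × cos φ₀ / cos φ; at 77.9°, h = 1.000, k = 3.466, so h·k = 3.466.

3.47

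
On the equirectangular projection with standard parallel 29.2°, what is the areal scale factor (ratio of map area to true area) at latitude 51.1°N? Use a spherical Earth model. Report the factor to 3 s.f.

1.39

With standard parallel φ₀ = 29.2°, the equirectangular projection gives x = Rλ cos φ₀, y = Rφ, so h = 1 and k = cos 29.2° / cos φ.
Areal scale = h·k = 1 × cos φ₀ / cos φ; at 51.1°, h = 1.000, k = 1.390, so h·k = 1.390.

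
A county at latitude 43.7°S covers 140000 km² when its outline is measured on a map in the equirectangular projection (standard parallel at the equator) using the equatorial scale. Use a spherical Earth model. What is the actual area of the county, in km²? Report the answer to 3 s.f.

For the equirectangular projection with φ₀ = 0 (plate carrée), h = 1 along meridians and k = sec φ along parallels.
Areal scale = h·k = 1 × sec φ; at 43.7°, h = 1.000, k = 1.383, so h·k = 1.383.
True area = apparent / (areal scale) = 140000 / 1.383 ≈ 101000 km².

101000 km²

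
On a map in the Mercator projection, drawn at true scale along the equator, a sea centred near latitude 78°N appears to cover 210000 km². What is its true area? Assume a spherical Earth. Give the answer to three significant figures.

The Mercator projection is conformal; its linear scale factor is the same in every direction and equals sec φ = 1/cos φ.
Areal scale = k² = sec²φ = 1/cos²(78°) = 1/0.2079² = 23.13.
True area = apparent / (areal scale) = 210000 / 23.13 ≈ 9080 km².

9080 km²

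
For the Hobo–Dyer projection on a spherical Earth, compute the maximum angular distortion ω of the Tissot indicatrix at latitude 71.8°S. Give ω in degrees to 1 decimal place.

The Hobo–Dyer projection is cylindrical equal-area with φ₀ = 37.5°. For cylindrical equal-area with standard parallel φ₀, h = cos φ / cos φ₀ and k = cos φ₀ / cos φ, so h·k = 1.
At 71.8°: h = 0.3937, k = 2.540; principal scales a = 2.540, b = 0.3937.
sin(ω/2) = (a − b)/(a + b) = 2.146/2.934 = 0.7316, so ω = 2 arcsin(0.7316) ≈ 94.0°.

94.0°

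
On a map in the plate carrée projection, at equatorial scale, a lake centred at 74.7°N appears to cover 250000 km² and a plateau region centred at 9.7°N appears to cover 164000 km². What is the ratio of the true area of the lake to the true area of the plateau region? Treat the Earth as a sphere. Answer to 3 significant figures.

Plate carrée has h = 1 and k = sec φ, giving areal scale sec φ; true area = (apparent area) · cos φ.
True area of lake: 250000 × cos(74.7°) = 250000 × 0.2639 = 65970 km².
True area of plateau region: 164000 × cos(9.7°) = 164000 × 0.9857 = 161700 km².
Ratio = 65970 / 161700 ≈ 0.408.

0.408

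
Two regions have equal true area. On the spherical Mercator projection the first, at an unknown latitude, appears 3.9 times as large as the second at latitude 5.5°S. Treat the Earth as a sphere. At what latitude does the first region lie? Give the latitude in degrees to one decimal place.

59.7°

Mercator areal scale is sec²φ, so apparent-area ratio = sec²φ₁ / sec²φ₂ = cos²φ₂ / cos²φ₁.
cos²φ₂ / cos²φ₁ = 3.9  ⇒  cos φ₁ = cos 5.5° / √3.9 = 0.9954/1.975 = 0.5040.
φ₁ = arccos(0.5040) ≈ 59.7°.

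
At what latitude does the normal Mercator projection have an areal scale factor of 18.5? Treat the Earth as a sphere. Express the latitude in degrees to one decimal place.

76.6°

Mercator areal scale is sec²φ.
sec²φ = 18.5  ⇒  cos²φ = 0.05405  ⇒  cos φ = 0.2325.
φ = arccos(0.2325) ≈ 76.6°.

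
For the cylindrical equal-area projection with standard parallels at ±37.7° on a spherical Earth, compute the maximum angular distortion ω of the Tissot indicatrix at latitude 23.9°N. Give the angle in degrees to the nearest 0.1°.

16.5°

A cylindrical equal-area projection with standard parallel φ₀ has meridian scale h = cos φ / cos φ₀ and parallel scale k = cos φ₀ / cos φ (so areas are preserved, h·k = 1).
At 23.9°: h = 1.155, k = 0.8654; principal scales a = 1.155, b = 0.8654.
sin(ω/2) = (a − b)/(a + b) = 0.2901/2.021 = 0.1435, so ω = 2 arcsin(0.1435) ≈ 16.5°.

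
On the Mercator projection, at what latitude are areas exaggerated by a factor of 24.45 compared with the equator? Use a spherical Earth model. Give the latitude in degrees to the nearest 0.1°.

78.3°

Mercator areal scale is sec²φ.
sec²φ = 24.45  ⇒  cos²φ = 0.04090  ⇒  cos φ = 0.2022.
φ = arccos(0.2022) ≈ 78.3°.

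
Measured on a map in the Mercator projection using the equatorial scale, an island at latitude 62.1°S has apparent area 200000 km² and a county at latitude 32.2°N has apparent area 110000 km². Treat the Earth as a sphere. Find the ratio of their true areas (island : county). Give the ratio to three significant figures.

Mercator's areal exaggeration is sec²φ; hence true area = (apparent area) · cos²φ.
True area of island: 200000 × cos²(62.1°) = 200000 × 0.2190 = 43790 km².
True area of county: 110000 × cos²(32.2°) = 110000 × 0.7160 = 78760 km².
Ratio = 43790 / 78760 ≈ 0.556.

0.556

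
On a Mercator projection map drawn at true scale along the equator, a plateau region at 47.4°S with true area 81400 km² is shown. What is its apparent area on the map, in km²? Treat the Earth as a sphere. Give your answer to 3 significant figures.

178000 km²

For Mercator, h = k = sec φ (a conformal cylindrical projection has a single point scale, 1/cos φ).
Areal scale = k² = sec²φ = 1/cos²(47.4°) = 1/0.6769² = 2.183.
Apparent area = 81400 × 2.183 ≈ 178000 km².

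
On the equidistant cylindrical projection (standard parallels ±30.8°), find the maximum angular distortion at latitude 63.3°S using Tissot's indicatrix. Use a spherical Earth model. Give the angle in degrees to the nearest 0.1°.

With standard parallel φ₀ = 30.8°, the equirectangular projection gives x = Rλ cos φ₀, y = Rφ, so h = 1 and k = cos 30.8° / cos φ.
At 63.3°: h = 1.000, k = 1.912; principal scales a = 1.912, b = 1.000.
sin(ω/2) = (a − b)/(a + b) = 0.9117/2.912 = 0.3131, so ω = 2 arcsin(0.3131) ≈ 36.5°.

36.5°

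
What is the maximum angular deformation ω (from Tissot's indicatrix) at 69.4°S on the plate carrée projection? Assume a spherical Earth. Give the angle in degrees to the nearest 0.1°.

Plate carrée maps x = Rλ, y = Rφ. The meridian scale is h = 1 and the parallel scale is k = 1/cos φ = sec φ.
At 69.4°: h = 1.000, k = 2.842; principal scales a = 2.842, b = 1.000.
sin(ω/2) = (a − b)/(a + b) = 1.842/3.842 = 0.4795, so ω = 2 arcsin(0.4795) ≈ 57.3°.

57.3°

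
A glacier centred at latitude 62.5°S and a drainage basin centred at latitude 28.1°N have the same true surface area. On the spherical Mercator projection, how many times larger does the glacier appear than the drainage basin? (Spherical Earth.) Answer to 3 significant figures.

3.65

On Mercator, area is exaggerated by sec²φ = 1/cos²φ.
At 62.5°: sec²(62.5°) = 1/0.4617² = 4.690.
At 28.1°: sec²(28.1°) = 1/0.8821² = 1.285.
Ratio = 4.690/1.285 = cos²(28.1°)/cos²(62.5°) ≈ 3.65.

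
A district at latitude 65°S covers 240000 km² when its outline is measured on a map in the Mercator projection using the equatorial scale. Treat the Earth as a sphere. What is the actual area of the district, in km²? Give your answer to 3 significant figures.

For Mercator, h = k = sec φ (a conformal cylindrical projection has a single point scale, 1/cos φ).
Areal scale = k² = sec²φ = 1/cos²(65°) = 1/0.4226² = 5.599.
True area = apparent / (areal scale) = 240000 / 5.599 ≈ 42900 km².

42900 km²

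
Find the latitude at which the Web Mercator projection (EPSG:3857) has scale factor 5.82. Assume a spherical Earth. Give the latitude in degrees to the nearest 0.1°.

Mercator scale is k = sec φ = 1/cos φ.
1/cos φ = 5.82  ⇒  cos φ = 0.1718  ⇒  φ = arccos(0.1718) ≈ 80.1°.

80.1°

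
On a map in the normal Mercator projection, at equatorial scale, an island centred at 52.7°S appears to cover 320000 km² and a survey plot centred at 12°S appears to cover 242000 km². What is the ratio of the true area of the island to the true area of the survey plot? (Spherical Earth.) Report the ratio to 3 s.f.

Mercator's areal exaggeration is sec²φ; hence true area = (apparent area) · cos²φ.
True area of island: 320000 × cos²(52.7°) = 320000 × 0.3672 = 117500 km².
True area of survey plot: 242000 × cos²(12°) = 242000 × 0.9568 = 231500 km².
Ratio = 117500 / 231500 ≈ 0.508.

0.508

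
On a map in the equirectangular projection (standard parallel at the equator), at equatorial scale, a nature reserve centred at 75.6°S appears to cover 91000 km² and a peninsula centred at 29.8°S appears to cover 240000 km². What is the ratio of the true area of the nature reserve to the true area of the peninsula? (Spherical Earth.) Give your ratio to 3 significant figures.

0.109

Plate carrée has h = 1 and k = sec φ, giving areal scale sec φ; true area = (apparent area) · cos φ.
True area of nature reserve: 91000 × cos(75.6°) = 91000 × 0.2487 = 22630 km².
True area of peninsula: 240000 × cos(29.8°) = 240000 × 0.8678 = 208300 km².
Ratio = 22630 / 208300 ≈ 0.109.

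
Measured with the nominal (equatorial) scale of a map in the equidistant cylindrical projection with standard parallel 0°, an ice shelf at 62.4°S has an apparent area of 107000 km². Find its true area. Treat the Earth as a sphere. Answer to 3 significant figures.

Plate carrée maps x = Rλ, y = Rφ. The meridian scale is h = 1 and the parallel scale is k = 1/cos φ = sec φ.
Areal scale = h·k = 1 × sec φ; at 62.4°, h = 1.000, k = 2.158, so h·k = 2.158.
True area = apparent / (areal scale) = 107000 / 2.158 ≈ 49600 km².

49600 km²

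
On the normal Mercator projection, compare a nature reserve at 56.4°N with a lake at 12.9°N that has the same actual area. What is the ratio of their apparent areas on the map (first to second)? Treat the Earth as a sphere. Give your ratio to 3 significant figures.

Mercator is conformal with k = sec φ, so areal scale = k² = sec²φ.
At 56.4°: sec²(56.4°) = 1/0.5534² = 3.265.
At 12.9°: sec²(12.9°) = 1/0.9748² = 1.052.
Ratio = 3.265/1.052 = cos²(12.9°)/cos²(56.4°) ≈ 3.10.

3.10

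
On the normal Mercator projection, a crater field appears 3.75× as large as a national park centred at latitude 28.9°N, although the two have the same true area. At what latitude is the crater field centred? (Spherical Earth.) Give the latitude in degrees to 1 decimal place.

Mercator areal scale is sec²φ, so apparent-area ratio = sec²φ₁ / sec²φ₂ = cos²φ₂ / cos²φ₁.
cos²φ₂ / cos²φ₁ = 3.75  ⇒  cos φ₁ = cos 28.9° / √3.75 = 0.8755/1.936 = 0.4521.
φ₁ = arccos(0.4521) ≈ 63.1°.

63.1°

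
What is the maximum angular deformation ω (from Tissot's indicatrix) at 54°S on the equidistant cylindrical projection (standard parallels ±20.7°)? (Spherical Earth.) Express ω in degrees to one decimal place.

The equidistant cylindrical projection with φ₀ = 20.7° has h = 1 (meridians true) and k = cos φ₀ / cos φ along parallels.
At 54°: h = 1.000, k = 1.591; principal scales a = 1.591, b = 1.000.
sin(ω/2) = (a − b)/(a + b) = 0.5915/2.591 = 0.2282, so ω = 2 arcsin(0.2282) ≈ 26.4°.

26.4°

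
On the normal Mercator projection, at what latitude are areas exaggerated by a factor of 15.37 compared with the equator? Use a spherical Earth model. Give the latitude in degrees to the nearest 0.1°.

75.2°

Mercator areal scale is sec²φ.
sec²φ = 15.37  ⇒  cos²φ = 0.06506  ⇒  cos φ = 0.2551.
φ = arccos(0.2551) ≈ 75.2°.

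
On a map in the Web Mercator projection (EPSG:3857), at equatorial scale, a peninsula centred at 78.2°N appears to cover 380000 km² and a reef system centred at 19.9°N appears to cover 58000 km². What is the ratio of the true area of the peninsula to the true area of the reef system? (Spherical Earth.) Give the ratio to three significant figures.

0.310

On Mercator the areal scale is sec²φ, so true area = apparent × cos²φ.
True area of peninsula: 380000 × cos²(78.2°) = 380000 × 0.04182 = 15890 km².
True area of reef system: 58000 × cos²(19.9°) = 58000 × 0.8841 = 51280 km².
Ratio = 15890 / 51280 ≈ 0.310.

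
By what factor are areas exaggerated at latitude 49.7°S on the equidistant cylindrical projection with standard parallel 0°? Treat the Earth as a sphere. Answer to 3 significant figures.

For the equirectangular projection with φ₀ = 0 (plate carrée), h = 1 along meridians and k = sec φ along parallels.
Areal scale = h·k = 1 × sec φ; at 49.7°, h = 1.000, k = 1.546, so h·k = 1.546.

1.55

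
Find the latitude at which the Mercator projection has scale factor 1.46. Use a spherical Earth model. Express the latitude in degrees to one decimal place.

46.8°

Mercator scale is k = sec φ = 1/cos φ.
1/cos φ = 1.46  ⇒  cos φ = 0.6849  ⇒  φ = arccos(0.6849) ≈ 46.8°.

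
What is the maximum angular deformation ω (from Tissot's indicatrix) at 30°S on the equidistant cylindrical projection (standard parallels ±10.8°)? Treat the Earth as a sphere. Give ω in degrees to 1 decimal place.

In the equirectangular projection with standard parallel φ₀ = 10.8° (x = Rλ cos φ₀, y = Rφ), meridians are true-scale (h = 1) and the parallel scale is k = cos φ₀ / cos φ.
At 30°: h = 1.000, k = 1.134; principal scales a = 1.134, b = 1.000.
sin(ω/2) = (a − b)/(a + b) = 0.1342/2.134 = 0.06290, so ω = 2 arcsin(0.06290) ≈ 7.2°.

7.2°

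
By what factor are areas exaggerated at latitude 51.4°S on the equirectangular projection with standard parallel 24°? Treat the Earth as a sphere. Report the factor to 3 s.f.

1.46

With standard parallel φ₀ = 24°, the equirectangular projection gives x = Rλ cos φ₀, y = Rφ, so h = 1 and k = cos 24° / cos φ.
Areal scale = h·k = 1 × cos φ₀ / cos φ; at 51.4°, h = 1.000, k = 1.464, so h·k = 1.464.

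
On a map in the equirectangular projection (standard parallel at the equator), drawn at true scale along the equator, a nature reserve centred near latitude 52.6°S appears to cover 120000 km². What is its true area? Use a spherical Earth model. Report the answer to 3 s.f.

For the equirectangular projection with φ₀ = 0 (plate carrée), h = 1 along meridians and k = sec φ along parallels.
Areal scale = h·k = 1 × sec φ; at 52.6°, h = 1.000, k = 1.646, so h·k = 1.646.
True area = apparent / (areal scale) = 120000 / 1.646 ≈ 72900 km².

72900 km²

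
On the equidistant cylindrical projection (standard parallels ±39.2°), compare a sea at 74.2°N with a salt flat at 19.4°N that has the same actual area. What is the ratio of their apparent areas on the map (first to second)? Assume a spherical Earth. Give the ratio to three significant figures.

The equidistant cylindrical projection with φ₀ = 39.2° has h = 1 (meridians true) and k = cos φ₀ / cos φ along parallels.
Areal scale at 74.2°: h·k = 1.000 × 2.846 = 2.846.
Areal scale at 19.4°: h·k = 1.000 × 0.8216 = 0.8216.
Ratio = 2.846/0.8216 ≈ 3.46.

3.46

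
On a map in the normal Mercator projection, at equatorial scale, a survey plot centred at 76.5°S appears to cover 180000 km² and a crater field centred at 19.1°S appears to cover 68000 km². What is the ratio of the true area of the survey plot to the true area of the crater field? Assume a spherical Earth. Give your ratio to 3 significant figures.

0.162

On Mercator the areal scale is sec²φ, so true area = apparent × cos²φ.
True area of survey plot: 180000 × cos²(76.5°) = 180000 × 0.05450 = 9809 km².
True area of crater field: 68000 × cos²(19.1°) = 68000 × 0.8929 = 60720 km².
Ratio = 9809 / 60720 ≈ 0.162.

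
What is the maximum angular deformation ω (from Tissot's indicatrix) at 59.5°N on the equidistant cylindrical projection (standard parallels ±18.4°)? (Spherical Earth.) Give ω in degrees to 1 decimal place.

In the equirectangular projection with standard parallel φ₀ = 18.4° (x = Rλ cos φ₀, y = Rφ), meridians are true-scale (h = 1) and the parallel scale is k = cos φ₀ / cos φ.
At 59.5°: h = 1.000, k = 1.870; principal scales a = 1.870, b = 1.000.
sin(ω/2) = (a − b)/(a + b) = 0.8696/2.870 = 0.3030, so ω = 2 arcsin(0.3030) ≈ 35.3°.

35.3°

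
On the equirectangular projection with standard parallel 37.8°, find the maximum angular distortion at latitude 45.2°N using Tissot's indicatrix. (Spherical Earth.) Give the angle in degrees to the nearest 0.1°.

6.6°

In the equirectangular projection with standard parallel φ₀ = 37.8° (x = Rλ cos φ₀, y = Rφ), meridians are true-scale (h = 1) and the parallel scale is k = cos φ₀ / cos φ.
At 45.2°: h = 1.000, k = 1.121; principal scales a = 1.121, b = 1.000.
sin(ω/2) = (a − b)/(a + b) = 0.1214/2.121 = 0.05721, so ω = 2 arcsin(0.05721) ≈ 6.6°.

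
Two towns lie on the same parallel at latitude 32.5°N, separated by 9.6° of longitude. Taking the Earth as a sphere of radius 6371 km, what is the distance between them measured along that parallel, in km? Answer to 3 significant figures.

900 km

Arc length along a parallel = R cos φ · Δλ (with Δλ in radians).
= 6371 × cos 32.5° × (9.6° × π/180) = 6371 × 0.8434 × 0.1676 ≈ 900 km.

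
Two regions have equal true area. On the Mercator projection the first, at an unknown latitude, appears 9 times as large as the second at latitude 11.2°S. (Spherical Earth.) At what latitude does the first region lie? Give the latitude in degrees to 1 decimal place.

70.9°

Mercator areal scale is sec²φ, so apparent-area ratio = sec²φ₁ / sec²φ₂ = cos²φ₂ / cos²φ₁.
cos²φ₂ / cos²φ₁ = 9  ⇒  cos φ₁ = cos 11.2° / √9 = 0.9810/3.000 = 0.3270.
φ₁ = arccos(0.3270) ≈ 70.9°.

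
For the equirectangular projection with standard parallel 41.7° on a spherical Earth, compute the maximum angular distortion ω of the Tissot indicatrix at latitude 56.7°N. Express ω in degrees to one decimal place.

17.5°

In the equirectangular projection with standard parallel φ₀ = 41.7° (x = Rλ cos φ₀, y = Rφ), meridians are true-scale (h = 1) and the parallel scale is k = cos φ₀ / cos φ.
At 56.7°: h = 1.000, k = 1.360; principal scales a = 1.360, b = 1.000.
sin(ω/2) = (a − b)/(a + b) = 0.3599/2.360 = 0.1525, so ω = 2 arcsin(0.1525) ≈ 17.5°.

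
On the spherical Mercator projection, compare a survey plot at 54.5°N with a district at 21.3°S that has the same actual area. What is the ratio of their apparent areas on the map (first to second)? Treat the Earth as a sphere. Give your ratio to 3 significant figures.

2.57

On Mercator, area is exaggerated by sec²φ = 1/cos²φ.
At 54.5°: sec²(54.5°) = 1/0.5807² = 2.965.
At 21.3°: sec²(21.3°) = 1/0.9317² = 1.152.
Ratio = 2.965/1.152 = cos²(21.3°)/cos²(54.5°) ≈ 2.57.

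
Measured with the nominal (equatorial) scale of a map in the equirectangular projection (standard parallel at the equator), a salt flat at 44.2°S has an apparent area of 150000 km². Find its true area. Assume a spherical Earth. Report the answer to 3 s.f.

Plate carrée maps x = Rλ, y = Rφ. The meridian scale is h = 1 and the parallel scale is k = 1/cos φ = sec φ.
Areal scale = h·k = 1 × sec φ; at 44.2°, h = 1.000, k = 1.395, so h·k = 1.395.
True area = apparent / (areal scale) = 150000 / 1.395 ≈ 108000 km².

108000 km²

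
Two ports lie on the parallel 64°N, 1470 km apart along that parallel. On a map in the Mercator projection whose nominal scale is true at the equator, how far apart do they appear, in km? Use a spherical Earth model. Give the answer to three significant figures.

The Mercator projection is conformal; its linear scale factor is the same in every direction and equals sec φ = 1/cos φ.
Along the parallel, k = sec 64° = 1/0.4384 = 2.281.
Map distance = 1470 × 2.281 ≈ 3350 km.

3350 km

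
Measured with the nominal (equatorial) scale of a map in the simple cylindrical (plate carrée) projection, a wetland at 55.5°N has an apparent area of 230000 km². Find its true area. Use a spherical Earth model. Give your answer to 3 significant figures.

In the plate carrée (x = Rλ, y = Rφ), meridians are true-scale (h = 1) and parallels are stretched by k = sec φ.
Areal scale = h·k = 1 × sec φ; at 55.5°, h = 1.000, k = 1.766, so h·k = 1.766.
True area = apparent / (areal scale) = 230000 / 1.766 ≈ 130000 km².

130000 km²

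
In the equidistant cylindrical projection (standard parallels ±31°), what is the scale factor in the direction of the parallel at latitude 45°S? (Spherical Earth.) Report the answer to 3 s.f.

1.21

In the equirectangular projection with standard parallel φ₀ = 31° (x = Rλ cos φ₀, y = Rφ), meridians are true-scale (h = 1) and the parallel scale is k = cos φ₀ / cos φ.
k = cos 31° / cos 45° = 0.8572/0.7071 = 1.212.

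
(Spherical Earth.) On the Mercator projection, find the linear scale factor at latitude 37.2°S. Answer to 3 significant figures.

For Mercator, h = k = sec φ (a conformal cylindrical projection has a single point scale, 1/cos φ).
k = 1/cos 37.2° = 1/0.7965 = 1.255.

1.26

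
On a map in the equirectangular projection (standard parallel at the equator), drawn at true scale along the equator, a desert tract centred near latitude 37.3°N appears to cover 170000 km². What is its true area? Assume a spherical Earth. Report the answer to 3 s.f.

For the equirectangular projection with φ₀ = 0 (plate carrée), h = 1 along meridians and k = sec φ along parallels.
Areal scale = h·k = 1 × sec φ; at 37.3°, h = 1.000, k = 1.257, so h·k = 1.257.
True area = apparent / (areal scale) = 170000 / 1.257 ≈ 135000 km².

135000 km²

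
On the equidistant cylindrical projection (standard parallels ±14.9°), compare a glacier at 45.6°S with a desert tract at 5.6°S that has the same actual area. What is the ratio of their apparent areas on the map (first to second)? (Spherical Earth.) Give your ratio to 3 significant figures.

With standard parallel φ₀ = 14.9°, the equirectangular projection gives x = Rλ cos φ₀, y = Rφ, so h = 1 and k = cos 14.9° / cos φ.
Areal scale at 45.6°: h·k = 1.000 × 1.381 = 1.381.
Areal scale at 5.6°: h·k = 1.000 × 0.9710 = 0.9710.
Ratio = 1.381/0.9710 ≈ 1.42.

1.42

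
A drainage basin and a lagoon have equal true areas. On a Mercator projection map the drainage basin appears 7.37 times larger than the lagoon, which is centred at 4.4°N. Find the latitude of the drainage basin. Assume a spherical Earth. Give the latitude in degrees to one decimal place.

For equal true areas on Mercator, apparent areas scale as sec²φ, so the ratio is cos²φ₂ / cos²φ₁.
cos²φ₂ / cos²φ₁ = 7.37  ⇒  cos φ₁ = cos 4.4° / √7.37 = 0.9971/2.715 = 0.3673.
φ₁ = arccos(0.3673) ≈ 68.5°.

68.5°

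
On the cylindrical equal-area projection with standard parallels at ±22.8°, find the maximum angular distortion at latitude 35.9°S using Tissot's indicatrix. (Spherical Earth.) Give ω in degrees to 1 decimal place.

Cylindrical equal-area (φ₀ = 22.8°): h = cos φ / cos 22.8° along meridians, k = cos 22.8° / cos φ along parallels; h·k = 1.
At 35.9°: h = 0.8787, k = 1.138; principal scales a = 1.138, b = 0.8787.
sin(ω/2) = (a − b)/(a + b) = 0.2593/2.017 = 0.1286, so ω = 2 arcsin(0.1286) ≈ 14.8°.

14.8°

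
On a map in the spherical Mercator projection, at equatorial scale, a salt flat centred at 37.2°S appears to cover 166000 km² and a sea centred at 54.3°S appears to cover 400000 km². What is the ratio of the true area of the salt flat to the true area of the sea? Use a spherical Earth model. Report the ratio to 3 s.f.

0.773

Since Mercator area scale is 1/cos²φ, the true area equals the apparent area multiplied by cos²φ.
True area of salt flat: 166000 × cos²(37.2°) = 166000 × 0.6345 = 105300 km².
True area of sea: 400000 × cos²(54.3°) = 400000 × 0.3405 = 136200 km².
Ratio = 105300 / 136200 ≈ 0.773.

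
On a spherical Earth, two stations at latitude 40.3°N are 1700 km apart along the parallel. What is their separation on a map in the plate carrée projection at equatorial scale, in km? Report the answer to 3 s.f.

2230 km

For the equirectangular projection with φ₀ = 0 (plate carrée), h = 1 along meridians and k = sec φ along parallels.
Along the parallel, k = sec 40.3° = 1/0.7627 = 1.311.
Map distance = 1700 × 1.311 ≈ 2230 km.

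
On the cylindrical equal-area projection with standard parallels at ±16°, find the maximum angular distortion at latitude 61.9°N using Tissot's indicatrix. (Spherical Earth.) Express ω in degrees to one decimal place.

A cylindrical equal-area projection with standard parallel φ₀ has meridian scale h = cos φ / cos φ₀ and parallel scale k = cos φ₀ / cos φ (so areas are preserved, h·k = 1).
At 61.9°: h = 0.4900, k = 2.041; principal scales a = 2.041, b = 0.4900.
sin(ω/2) = (a − b)/(a + b) = 1.551/2.531 = 0.6128, so ω = 2 arcsin(0.6128) ≈ 75.6°.

75.6°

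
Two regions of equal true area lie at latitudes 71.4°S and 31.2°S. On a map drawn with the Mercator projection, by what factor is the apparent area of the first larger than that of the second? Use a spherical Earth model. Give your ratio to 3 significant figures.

7.19

On Mercator, area is exaggerated by sec²φ = 1/cos²φ.
At 71.4°: sec²(71.4°) = 1/0.3190² = 9.829.
At 31.2°: sec²(31.2°) = 1/0.8554² = 1.367.
Ratio = 9.829/1.367 = cos²(31.2°)/cos²(71.4°) ≈ 7.19.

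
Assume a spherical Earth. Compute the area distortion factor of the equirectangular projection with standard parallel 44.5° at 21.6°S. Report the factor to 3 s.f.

With standard parallel φ₀ = 44.5°, the equirectangular projection gives x = Rλ cos φ₀, y = Rφ, so h = 1 and k = cos 44.5° / cos φ.
Areal scale = h·k = 1 × cos φ₀ / cos φ; at 21.6°, h = 1.000, k = 0.7671, so h·k = 0.7671.

0.767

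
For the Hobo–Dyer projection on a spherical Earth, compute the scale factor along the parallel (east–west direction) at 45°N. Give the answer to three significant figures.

The Hobo–Dyer projection is cylindrical equal-area with φ₀ = 37.5°. For cylindrical equal-area with standard parallel φ₀, h = cos φ / cos φ₀ and k = cos φ₀ / cos φ, so h·k = 1.
k = cos 37.5° / cos 45° = 0.7934/0.7071 = 1.122.

1.12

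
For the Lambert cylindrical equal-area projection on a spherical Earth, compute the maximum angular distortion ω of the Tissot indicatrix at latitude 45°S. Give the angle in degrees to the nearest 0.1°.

38.9°

The Lambert cylindrical equal-area projection is the cylindrical equal-area projection with its standard parallel at the equator (φ₀ = 0). A cylindrical equal-area projection with standard parallel φ₀ has meridian scale h = cos φ / cos φ₀ and parallel scale k = cos φ₀ / cos φ (so areas are preserved, h·k = 1).
At 45°: h = 0.7071, k = 1.414; principal scales a = 1.414, b = 0.7071.
sin(ω/2) = (a − b)/(a + b) = 0.7071/2.121 = 0.3333, so ω = 2 arcsin(0.3333) ≈ 38.9°.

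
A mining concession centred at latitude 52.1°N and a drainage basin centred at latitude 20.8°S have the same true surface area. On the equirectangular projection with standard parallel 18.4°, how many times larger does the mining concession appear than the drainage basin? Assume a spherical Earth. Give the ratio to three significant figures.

1.52

In the equirectangular projection with standard parallel φ₀ = 18.4° (x = Rλ cos φ₀, y = Rφ), meridians are true-scale (h = 1) and the parallel scale is k = cos φ₀ / cos φ.
Areal scale at 52.1°: h·k = 1.000 × 1.545 = 1.545.
Areal scale at 20.8°: h·k = 1.000 × 1.015 = 1.015.
Ratio = 1.545/1.015 ≈ 1.52.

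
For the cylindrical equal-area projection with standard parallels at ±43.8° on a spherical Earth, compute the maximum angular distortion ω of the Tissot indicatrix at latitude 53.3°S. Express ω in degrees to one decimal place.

21.5°

A cylindrical equal-area projection with standard parallel φ₀ has meridian scale h = cos φ / cos φ₀ and parallel scale k = cos φ₀ / cos φ (so areas are preserved, h·k = 1).
At 53.3°: h = 0.8280, k = 1.208; principal scales a = 1.208, b = 0.8280.
sin(ω/2) = (a − b)/(a + b) = 0.3797/2.036 = 0.1865, so ω = 2 arcsin(0.1865) ≈ 21.5°.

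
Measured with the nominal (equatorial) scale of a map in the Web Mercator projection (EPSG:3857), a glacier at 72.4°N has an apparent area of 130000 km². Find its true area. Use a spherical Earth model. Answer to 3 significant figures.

11900 km²

The Mercator projection is conformal; its linear scale factor is the same in every direction and equals sec φ = 1/cos φ.
Areal scale = k² = sec²φ = 1/cos²(72.4°) = 1/0.3024² = 10.94.
True area = apparent / (areal scale) = 130000 / 10.94 ≈ 11900 km².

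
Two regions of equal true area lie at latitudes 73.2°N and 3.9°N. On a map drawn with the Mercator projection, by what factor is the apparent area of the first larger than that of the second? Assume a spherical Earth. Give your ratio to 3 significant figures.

11.9

On Mercator, area is exaggerated by sec²φ = 1/cos²φ.
At 73.2°: sec²(73.2°) = 1/0.2890² = 11.97.
At 3.9°: sec²(3.9°) = 1/0.9977² = 1.005.
Ratio = 11.97/1.005 = cos²(3.9°)/cos²(73.2°) ≈ 11.9.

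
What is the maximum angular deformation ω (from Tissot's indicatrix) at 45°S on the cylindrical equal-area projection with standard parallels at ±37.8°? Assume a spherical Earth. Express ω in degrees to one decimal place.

Cylindrical equal-area (φ₀ = 37.8°): h = cos φ / cos 37.8° along meridians, k = cos 37.8° / cos φ along parallels; h·k = 1.
At 45°: h = 0.8949, k = 1.117; principal scales a = 1.117, b = 0.8949.
sin(ω/2) = (a − b)/(a + b) = 0.2226/2.012 = 0.1106, so ω = 2 arcsin(0.1106) ≈ 12.7°.

12.7°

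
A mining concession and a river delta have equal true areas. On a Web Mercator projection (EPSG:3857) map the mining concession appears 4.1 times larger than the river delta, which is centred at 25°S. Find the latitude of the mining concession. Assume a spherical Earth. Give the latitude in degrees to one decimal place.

63.4°

Mercator areal scale is sec²φ, so apparent-area ratio = sec²φ₁ / sec²φ₂ = cos²φ₂ / cos²φ₁.
cos²φ₂ / cos²φ₁ = 4.1  ⇒  cos φ₁ = cos 25° / √4.1 = 0.9063/2.025 = 0.4476.
φ₁ = arccos(0.4476) ≈ 63.4°.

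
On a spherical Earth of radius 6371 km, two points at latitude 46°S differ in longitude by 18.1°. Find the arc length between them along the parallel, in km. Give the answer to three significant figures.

1400 km

Arc length along a parallel = R cos φ · Δλ (with Δλ in radians).
= 6371 × cos 46° × (18.1° × π/180) = 6371 × 0.6947 × 0.3159 ≈ 1400 km.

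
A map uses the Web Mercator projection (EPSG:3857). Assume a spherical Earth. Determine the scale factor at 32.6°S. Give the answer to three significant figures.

1.19

The Mercator projection is conformal; its linear scale factor is the same in every direction and equals sec φ = 1/cos φ.
k = 1/cos 32.6° = 1/0.8425 = 1.187.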